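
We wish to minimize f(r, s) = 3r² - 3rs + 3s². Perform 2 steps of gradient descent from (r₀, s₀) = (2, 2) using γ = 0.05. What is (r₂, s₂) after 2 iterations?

∇f = (6r - 3s, -3r + 6s)
Step 1: at (2, 2), ∇f = (6, 6) → (2, 2) − 0.05·(6, 6) = (1.7, 1.7)
Step 2: at (1.7, 1.7), ∇f = (5.1, 5.1) → (1.7, 1.7) − 0.05·(5.1, 5.1) = (1.445, 1.445)

(1.445, 1.445)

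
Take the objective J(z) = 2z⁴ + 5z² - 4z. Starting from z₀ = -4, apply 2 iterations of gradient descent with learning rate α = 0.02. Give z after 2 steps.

J′(z) = 8z³ + 10z - 4
z₁ = -4 − 0.02·(-556) = 7.12
z₂ = 7.12 − 0.02·2954.753024 = -51.97506048

-51.97506048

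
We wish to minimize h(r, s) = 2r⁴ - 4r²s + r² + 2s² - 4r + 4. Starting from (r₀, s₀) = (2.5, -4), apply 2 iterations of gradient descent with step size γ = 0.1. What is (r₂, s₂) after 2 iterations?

∇h = (8r³ - 8rs + 2r - 4, -4r² + 4s)
(r₁, s₁) = (2.5, -4) − 0.1·(206, -41) = (-18.1, 0.1)
(r₂, s₂) = (-18.1, 0.1) − 0.1·(-47463.648, -1310.04) = (4728.2648, 131.104)

(4728.2648, 131.104)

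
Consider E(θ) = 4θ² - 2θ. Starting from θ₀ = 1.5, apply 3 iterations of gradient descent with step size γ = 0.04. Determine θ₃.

0.64304

E′(θ) = 8θ - 2
Step 1: E′(1.5) = 10; θ₁ = 1.5 − 0.04·10 = 1.1
Step 2: E′(1.1) = 6.8; θ₂ = 1.1 − 0.04·6.8 = 0.828
Step 3: E′(0.828) = 4.624; θ₃ = 0.828 − 0.04·4.624 = 0.64304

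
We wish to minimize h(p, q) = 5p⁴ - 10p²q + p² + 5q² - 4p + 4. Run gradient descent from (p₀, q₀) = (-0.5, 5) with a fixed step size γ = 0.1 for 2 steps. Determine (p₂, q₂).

(208.56875, 22.5625)

∇h = (20p³ - 20pq + 2p - 4, -10p² + 10q)
(p₁, q₁) = (-0.5, 5) − 0.1·(42.5, 47.5) = (-4.75, 0.25)
(p₂, q₂) = (-4.75, 0.25) − 0.1·(-2133.1875, -223.125) = (208.56875, 22.5625)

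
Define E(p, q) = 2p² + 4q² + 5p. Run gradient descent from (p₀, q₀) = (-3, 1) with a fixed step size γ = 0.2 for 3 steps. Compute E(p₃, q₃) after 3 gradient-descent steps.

-2.937984

∇E = (4p + 5, 8q)
(p₁, q₁) = (-3, 1) − 0.2·(-7, 8) = (-1.6, -0.6)
(p₂, q₂) = (-1.6, -0.6) − 0.2·(-1.4, -4.8) = (-1.32, 0.36)
(p₃, q₃) = (-1.32, 0.36) − 0.2·(-0.28, 2.88) = (-1.264, -0.216)
E(-1.264, -0.216) = -2.937984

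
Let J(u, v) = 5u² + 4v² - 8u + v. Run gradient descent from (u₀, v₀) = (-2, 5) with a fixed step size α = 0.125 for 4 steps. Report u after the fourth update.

0.7890625

∇J = (10u - 8, 8v + 1)
Step 1: at (-2, 5), ∇J = (-28, 41) → (-2, 5) − 0.125·(-28, 41) = (1.5, -0.125)
Step 2: at (1.5, -0.125), ∇J = (7, 0) → (1.5, -0.125) − 0.125·(7, 0) = (0.625, -0.125)
Step 3: at (0.625, -0.125), ∇J = (-1.75, 0) → (0.625, -0.125) − 0.125·(-1.75, 0) = (0.84375, -0.125)
Step 4: at (0.84375, -0.125), ∇J = (0.4375, 0) → (0.84375, -0.125) − 0.125·(0.4375, 0) = (0.7890625, -0.125)
u = 0.7890625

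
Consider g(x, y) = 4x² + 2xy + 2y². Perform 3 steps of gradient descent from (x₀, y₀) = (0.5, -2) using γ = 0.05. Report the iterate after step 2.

(0.465, -1.37)

∇g = (8x + 2y, 2x + 4y)
Step 1: at (0.5, -2), ∇g = (0, -7) → (0.5, -2) − 0.05·(0, -7) = (0.5, -1.65)
Step 2: at (0.5, -1.65), ∇g = (0.7, -5.6) → (0.5, -1.65) − 0.05·(0.7, -5.6) = (0.465, -1.37)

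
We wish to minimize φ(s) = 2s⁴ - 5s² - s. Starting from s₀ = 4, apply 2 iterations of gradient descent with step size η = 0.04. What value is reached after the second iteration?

1025.07132928

φ′(s) = 8s³ - 10s - 1
s₁ = 4 − 0.04·471 = -14.84
s₂ = -14.84 − 0.04·(-25997.783232) = 1025.07132928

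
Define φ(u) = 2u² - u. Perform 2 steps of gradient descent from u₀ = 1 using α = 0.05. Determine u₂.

0.73

φ′(u) = 4u - 1
u₁ = 1 − 0.05·3 = 0.85
u₂ = 0.85 − 0.05·2.4 = 0.73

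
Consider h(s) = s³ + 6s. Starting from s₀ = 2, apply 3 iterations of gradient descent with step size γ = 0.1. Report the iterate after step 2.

h′(s) = 3s² + 6
Step 1: h′(2) = 18; s₁ = 2 − 0.1·18 = 0.2
Step 2: h′(0.2) = 6.12; s₂ = 0.2 − 0.1·6.12 = -0.412

-0.412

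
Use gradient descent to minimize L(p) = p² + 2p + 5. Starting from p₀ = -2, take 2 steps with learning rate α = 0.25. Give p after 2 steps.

-1.25

L′(p) = 2p + 2
p₁ = -2 − 0.25·(-2) = -1.5
p₂ = -1.5 − 0.25·(-1) = -1.25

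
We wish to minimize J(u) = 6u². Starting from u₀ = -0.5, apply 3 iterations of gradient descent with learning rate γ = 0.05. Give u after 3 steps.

-0.032

J′(u) = 12u
Step 1: J′(-0.5) = -6; u₁ = -0.5 − 0.05·(-6) = -0.2
Step 2: J′(-0.2) = -2.4; u₂ = -0.2 − 0.05·(-2.4) = -0.08
Step 3: J′(-0.08) = -0.96; u₃ = -0.08 − 0.05·(-0.96) = -0.032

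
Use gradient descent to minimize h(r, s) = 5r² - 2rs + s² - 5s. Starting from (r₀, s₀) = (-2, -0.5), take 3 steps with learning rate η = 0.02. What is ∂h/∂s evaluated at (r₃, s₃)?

-3.549888

∇h = (10r - 2s, -2r + 2s - 5)
(r₁, s₁) = (-2, -0.5) − 0.02·(-19, -2) = (-1.62, -0.46)
(r₂, s₂) = (-1.62, -0.46) − 0.02·(-15.28, -2.68) = (-1.3144, -0.4064)
(r₃, s₃) = (-1.3144, -0.4064) − 0.02·(-12.3312, -3.184) = (-1.067776, -0.34272)
∂h/∂s at (-1.067776, -0.34272) = -3.549888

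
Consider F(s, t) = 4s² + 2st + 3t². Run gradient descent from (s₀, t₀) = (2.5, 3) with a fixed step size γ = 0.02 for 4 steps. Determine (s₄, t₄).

∇F = (8s + 2t, 2s + 6t)
(s₁, t₁) = (2.5, 3) − 0.02·(26, 23) = (1.98, 2.54)
(s₂, t₂) = (1.98, 2.54) − 0.02·(20.92, 19.2) = (1.5616, 2.156)
(s₃, t₃) = (1.5616, 2.156) − 0.02·(16.8048, 16.0592) = (1.225504, 1.834816)
(s₄, t₄) = (1.225504, 1.834816) − 0.02·(13.473664, 13.459904) = (0.95603072, 1.56561792)

(0.95603072, 1.56561792)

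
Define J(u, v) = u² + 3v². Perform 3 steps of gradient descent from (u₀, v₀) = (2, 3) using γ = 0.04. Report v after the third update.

∇J = (2u, 6v)
(u₁, v₁) = (2, 3) − 0.04·(4, 18) = (1.84, 2.28)
(u₂, v₂) = (1.84, 2.28) − 0.04·(3.68, 13.68) = (1.6928, 1.7328)
(u₃, v₃) = (1.6928, 1.7328) − 0.04·(3.3856, 10.3968) = (1.557376, 1.316928)
v = 1.316928

1.316928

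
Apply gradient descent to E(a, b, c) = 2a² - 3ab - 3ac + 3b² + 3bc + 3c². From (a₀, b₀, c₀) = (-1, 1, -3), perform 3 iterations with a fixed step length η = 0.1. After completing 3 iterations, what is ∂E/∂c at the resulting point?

-2.562

∇E = (4a - 3b - 3c, -3a + 6b + 3c, -3a + 3b + 6c)
Step 1: at (-1, 1, -3), ∇E = (2, 0, -12) → (-1, 1, -3) − 0.1·(2, 0, -12) = (-1.2, 1, -1.8)
Step 2: at (-1.2, 1, -1.8), ∇E = (-2.4, 4.2, -4.2) → (-1.2, 1, -1.8) − 0.1·(-2.4, 4.2, -4.2) = (-0.96, 0.58, -1.38)
Step 3: at (-0.96, 0.58, -1.38), ∇E = (-1.44, 2.22, -3.66) → (-0.96, 0.58, -1.38) − 0.1·(-1.44, 2.22, -3.66) = (-0.816, 0.358, -1.014)
∂E/∂c at (-0.816, 0.358, -1.014) = -2.562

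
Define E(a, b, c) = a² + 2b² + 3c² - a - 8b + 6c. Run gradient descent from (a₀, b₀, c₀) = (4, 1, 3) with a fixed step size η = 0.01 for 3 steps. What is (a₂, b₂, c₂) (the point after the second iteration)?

∇E = (2a - 1, 4b - 8, 6c + 6)
Step 1: at (4, 1, 3), ∇E = (7, -4, 24) → (4, 1, 3) − 0.01·(7, -4, 24) = (3.93, 1.04, 2.76)
Step 2: at (3.93, 1.04, 2.76), ∇E = (6.86, -3.84, 22.56) → (3.93, 1.04, 2.76) − 0.01·(6.86, -3.84, 22.56) = (3.8614, 1.0784, 2.5344)

(3.8614, 1.0784, 2.5344)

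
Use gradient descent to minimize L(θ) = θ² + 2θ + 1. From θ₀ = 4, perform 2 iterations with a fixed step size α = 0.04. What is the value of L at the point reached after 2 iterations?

17.909824

L′(θ) = 2θ + 2
Step 1: L′(4) = 10; θ₁ = 4 − 0.04·10 = 3.6
Step 2: L′(3.6) = 9.2; θ₂ = 3.6 − 0.04·9.2 = 3.232
L(3.232) = 17.909824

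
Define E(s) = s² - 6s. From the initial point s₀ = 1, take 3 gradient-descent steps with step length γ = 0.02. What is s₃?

E′(s) = 2s - 6
Step 1: E′(1) = -4; s₁ = 1 − 0.02·(-4) = 1.08
Step 2: E′(1.08) = -3.84; s₂ = 1.08 − 0.02·(-3.84) = 1.1568
Step 3: E′(1.1568) = -3.6864; s₃ = 1.1568 − 0.02·(-3.6864) = 1.230528

1.230528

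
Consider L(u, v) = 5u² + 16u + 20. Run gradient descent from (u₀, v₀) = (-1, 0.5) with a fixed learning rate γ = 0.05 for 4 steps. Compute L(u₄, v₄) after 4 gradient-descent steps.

∇L = (10u + 16, 0)
(u₁, v₁) = (-1, 0.5) − 0.05·(6, 0) = (-1.3, 0.5)
(u₂, v₂) = (-1.3, 0.5) − 0.05·(3, 0) = (-1.45, 0.5)
(u₃, v₃) = (-1.45, 0.5) − 0.05·(1.5, 0) = (-1.525, 0.5)
(u₄, v₄) = (-1.525, 0.5) − 0.05·(0.75, 0) = (-1.5625, 0.5)
L(-1.5625, 0.5) = 7.20703125

7.20703125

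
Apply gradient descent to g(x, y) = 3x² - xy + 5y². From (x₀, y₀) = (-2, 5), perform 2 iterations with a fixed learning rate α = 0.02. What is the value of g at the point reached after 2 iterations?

∇g = (6x - y, -x + 10y)
Step 1: at (-2, 5), ∇g = (-17, 52) → (-2, 5) − 0.02·(-17, 52) = (-1.66, 3.96)
Step 2: at (-1.66, 3.96), ∇g = (-13.92, 41.26) → (-1.66, 3.96) − 0.02·(-13.92, 41.26) = (-1.3816, 3.1348)
g(-1.3816, 3.1348) = 59.19235056

59.19235056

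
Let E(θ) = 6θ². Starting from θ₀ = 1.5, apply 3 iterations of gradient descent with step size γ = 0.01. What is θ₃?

E′(θ) = 12θ
Step 1: E′(1.5) = 18; θ₁ = 1.5 − 0.01·18 = 1.32
Step 2: E′(1.32) = 15.84; θ₂ = 1.32 − 0.01·15.84 = 1.1616
Step 3: E′(1.1616) = 13.9392; θ₃ = 1.1616 − 0.01·13.9392 = 1.022208

1.022208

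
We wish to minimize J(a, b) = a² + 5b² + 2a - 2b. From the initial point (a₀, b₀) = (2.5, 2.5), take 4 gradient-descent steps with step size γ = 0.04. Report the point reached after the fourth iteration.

(1.50737536, 0.49808)

∇J = (2a + 2, 10b - 2)
(a₁, b₁) = (2.5, 2.5) − 0.04·(7, 23) = (2.22, 1.58)
(a₂, b₂) = (2.22, 1.58) − 0.04·(6.44, 13.8) = (1.9624, 1.028)
(a₃, b₃) = (1.9624, 1.028) − 0.04·(5.9248, 8.28) = (1.725408, 0.6968)
(a₄, b₄) = (1.725408, 0.6968) − 0.04·(5.450816, 4.968) = (1.50737536, 0.49808)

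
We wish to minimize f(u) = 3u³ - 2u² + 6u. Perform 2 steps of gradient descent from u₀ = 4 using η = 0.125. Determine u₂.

f′(u) = 9u² - 4u + 6
u₁ = 4 − 0.125·134 = -12.75
u₂ = -12.75 − 0.125·1520.0625 = -202.7578125

-202.7578125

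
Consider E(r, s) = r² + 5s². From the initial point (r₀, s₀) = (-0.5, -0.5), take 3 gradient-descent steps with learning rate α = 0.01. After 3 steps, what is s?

-0.3645

∇E = (2r, 10s)
(r₁, s₁) = (-0.5, -0.5) − 0.01·(-1, -5) = (-0.49, -0.45)
(r₂, s₂) = (-0.49, -0.45) − 0.01·(-0.98, -4.5) = (-0.4802, -0.405)
(r₃, s₃) = (-0.4802, -0.405) − 0.01·(-0.9604, -4.05) = (-0.470596, -0.3645)
s = -0.3645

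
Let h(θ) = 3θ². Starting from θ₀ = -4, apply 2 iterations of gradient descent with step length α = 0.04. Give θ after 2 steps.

h′(θ) = 6θ
Step 1: h′(-4) = -24; θ₁ = -4 − 0.04·(-24) = -3.04
Step 2: h′(-3.04) = -18.24; θ₂ = -3.04 − 0.04·(-18.24) = -2.3104

-2.3104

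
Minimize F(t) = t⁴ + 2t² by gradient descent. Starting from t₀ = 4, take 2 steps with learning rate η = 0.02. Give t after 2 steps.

-1.08592128

F′(t) = 4t³ + 4t
Step 1: F′(4) = 272; t₁ = 4 − 0.02·272 = -1.44
Step 2: F′(-1.44) = -17.703936; t₂ = -1.44 − 0.02·(-17.703936) = -1.08592128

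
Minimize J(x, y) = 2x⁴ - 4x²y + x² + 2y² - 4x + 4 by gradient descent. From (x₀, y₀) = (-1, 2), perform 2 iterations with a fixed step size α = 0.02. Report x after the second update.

∇J = (8x³ - 8xy + 2x - 4, -4x² + 4y)
Step 1: at (-1, 2), ∇J = (2, 4) → (-1, 2) − 0.02·(2, 4) = (-1.04, 1.92)
Step 2: at (-1.04, 1.92), ∇J = (0.895488, 3.3536) → (-1.04, 1.92) − 0.02·(0.895488, 3.3536) = (-1.05790976, 1.852928)
x = -1.05790976

-1.05790976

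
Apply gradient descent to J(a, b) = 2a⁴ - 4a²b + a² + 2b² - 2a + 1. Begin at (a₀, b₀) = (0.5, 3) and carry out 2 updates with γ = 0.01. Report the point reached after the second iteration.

(0.75187776, 2.789776)

∇J = (8a³ - 8ab + 2a - 2, -4a² + 4b)
Step 1: at (0.5, 3), ∇J = (-12, 11) → (0.5, 3) − 0.01·(-12, 11) = (0.62, 2.89)
Step 2: at (0.62, 2.89), ∇J = (-13.187776, 10.0224) → (0.62, 2.89) − 0.01·(-13.187776, 10.0224) = (0.75187776, 2.789776)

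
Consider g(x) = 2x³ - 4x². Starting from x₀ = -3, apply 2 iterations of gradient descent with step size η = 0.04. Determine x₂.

-17.067456

g′(x) = 6x² - 8x
x₁ = -3 − 0.04·78 = -6.12
x₂ = -6.12 − 0.04·273.6864 = -17.067456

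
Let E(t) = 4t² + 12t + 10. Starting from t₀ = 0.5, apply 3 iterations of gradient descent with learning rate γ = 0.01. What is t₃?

0.057376

E′(t) = 8t + 12
Step 1: E′(0.5) = 16; t₁ = 0.5 − 0.01·16 = 0.34
Step 2: E′(0.34) = 14.72; t₂ = 0.34 − 0.01·14.72 = 0.1928
Step 3: E′(0.1928) = 13.5424; t₃ = 0.1928 − 0.01·13.5424 = 0.057376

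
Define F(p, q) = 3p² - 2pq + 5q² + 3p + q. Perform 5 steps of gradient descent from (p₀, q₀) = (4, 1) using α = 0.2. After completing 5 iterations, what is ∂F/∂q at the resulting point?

∇F = (6p - 2q + 3, -2p + 10q + 1)
Step 1: at (4, 1), ∇F = (25, 3) → (4, 1) − 0.2·(25, 3) = (-1, 0.4)
Step 2: at (-1, 0.4), ∇F = (-3.8, 7) → (-1, 0.4) − 0.2·(-3.8, 7) = (-0.24, -1)
Step 3: at (-0.24, -1), ∇F = (3.56, -8.52) → (-0.24, -1) − 0.2·(3.56, -8.52) = (-0.952, 0.704)
Step 4: at (-0.952, 0.704), ∇F = (-4.12, 9.944) → (-0.952, 0.704) − 0.2·(-4.12, 9.944) = (-0.128, -1.2848)
Step 5: at (-0.128, -1.2848), ∇F = (4.8016, -11.592) → (-0.128, -1.2848) − 0.2·(4.8016, -11.592) = (-1.08832, 1.0336)
∂F/∂q at (-1.08832, 1.0336) = 13.51264

13.51264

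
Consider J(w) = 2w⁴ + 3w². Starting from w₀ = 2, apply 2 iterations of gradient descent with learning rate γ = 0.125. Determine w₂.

J′(w) = 8w³ + 6w
w₁ = 2 − 0.125·76 = -7.5
w₂ = -7.5 − 0.125·(-3420) = 420

420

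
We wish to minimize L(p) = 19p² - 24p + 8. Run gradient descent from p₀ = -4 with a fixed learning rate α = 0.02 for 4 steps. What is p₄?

L′(p) = 38p - 24
p₁ = -4 − 0.02·(-176) = -0.48
p₂ = -0.48 − 0.02·(-42.24) = 0.3648
p₃ = 0.3648 − 0.02·(-10.1376) = 0.567552
p₄ = 0.567552 − 0.02·(-2.433024) = 0.61621248

0.61621248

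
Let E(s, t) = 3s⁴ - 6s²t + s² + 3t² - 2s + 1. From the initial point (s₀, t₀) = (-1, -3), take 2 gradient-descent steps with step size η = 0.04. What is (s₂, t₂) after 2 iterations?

∇E = (12s³ - 12st + 2s - 2, -6s² + 6t)
Step 1: at (-1, -3), ∇E = (-52, -24) → (-1, -3) − 0.04·(-52, -24) = (1.08, -2.04)
Step 2: at (1.08, -2.04), ∇E = (41.714944, -19.2384) → (1.08, -2.04) − 0.04·(41.714944, -19.2384) = (-0.58859776, -1.270464)

(-0.58859776, -1.270464)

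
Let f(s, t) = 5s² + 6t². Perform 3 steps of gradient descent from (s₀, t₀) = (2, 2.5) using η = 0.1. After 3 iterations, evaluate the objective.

∇f = (10s, 12t)
(s₁, t₁) = (2, 2.5) − 0.1·(20, 30) = (0, -0.5)
(s₂, t₂) = (0, -0.5) − 0.1·(0, -6) = (0, 0.1)
(s₃, t₃) = (0, 0.1) − 0.1·(0, 1.2) = (0, -0.02)
f(0, -0.02) = 0.0024

0.0024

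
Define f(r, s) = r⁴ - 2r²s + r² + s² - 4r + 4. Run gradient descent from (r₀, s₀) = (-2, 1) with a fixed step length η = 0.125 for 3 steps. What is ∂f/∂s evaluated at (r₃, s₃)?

3.498046875

∇f = (4r³ - 4rs + 2r - 4, -2r² + 2s)
(r₁, s₁) = (-2, 1) − 0.125·(-32, -6) = (2, 1.75)
(r₂, s₂) = (2, 1.75) − 0.125·(18, -4.5) = (-0.25, 2.3125)
(r₃, s₃) = (-0.25, 2.3125) − 0.125·(-2.25, 4.5) = (0.03125, 1.75)
∂f/∂s at (0.03125, 1.75) = 3.498046875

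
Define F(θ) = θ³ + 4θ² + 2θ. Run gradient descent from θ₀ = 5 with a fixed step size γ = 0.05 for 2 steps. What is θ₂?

-0.718375

F′(θ) = 3θ² + 8θ + 2
Step 1: F′(5) = 117; θ₁ = 5 − 0.05·117 = -0.85
Step 2: F′(-0.85) = -2.6325; θ₂ = -0.85 − 0.05·(-2.6325) = -0.718375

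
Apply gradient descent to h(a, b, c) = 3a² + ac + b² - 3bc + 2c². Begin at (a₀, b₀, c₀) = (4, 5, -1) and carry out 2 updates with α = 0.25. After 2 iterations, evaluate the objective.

∇h = (6a + c, 2b - 3c, a - 3b + 4c)
(a₁, b₁, c₁) = (4, 5, -1) − 0.25·(23, 13, -15) = (-1.75, 1.75, 2.75)
(a₂, b₂, c₂) = (-1.75, 1.75, 2.75) − 0.25·(-7.75, -4.75, 4) = (0.1875, 2.9375, 1.75)
h(0.1875, 2.9375, 1.75) = -0.234375

-0.234375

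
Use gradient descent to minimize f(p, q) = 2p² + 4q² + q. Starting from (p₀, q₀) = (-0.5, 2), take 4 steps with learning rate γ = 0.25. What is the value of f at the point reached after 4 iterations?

18

∇f = (4p, 8q + 1)
Step 1: at (-0.5, 2), ∇f = (-2, 17) → (-0.5, 2) − 0.25·(-2, 17) = (0, -2.25)
Step 2: at (0, -2.25), ∇f = (0, -17) → (0, -2.25) − 0.25·(0, -17) = (0, 2)
Step 3: at (0, 2), ∇f = (0, 17) → (0, 2) − 0.25·(0, 17) = (0, -2.25)
Step 4: at (0, -2.25), ∇f = (0, -17) → (0, -2.25) − 0.25·(0, -17) = (0, 2)
f(0, 2) = 18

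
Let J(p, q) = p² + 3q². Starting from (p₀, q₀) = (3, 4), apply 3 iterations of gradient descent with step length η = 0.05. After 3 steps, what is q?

∇J = (2p, 6q)
(p₁, q₁) = (3, 4) − 0.05·(6, 24) = (2.7, 2.8)
(p₂, q₂) = (2.7, 2.8) − 0.05·(5.4, 16.8) = (2.43, 1.96)
(p₃, q₃) = (2.43, 1.96) − 0.05·(4.86, 11.76) = (2.187, 1.372)
q = 1.372

1.372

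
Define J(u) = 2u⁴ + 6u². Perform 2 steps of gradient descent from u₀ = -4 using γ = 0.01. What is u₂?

1.08032

J′(u) = 8u³ + 12u
u₁ = -4 − 0.01·(-560) = 1.6
u₂ = 1.6 − 0.01·51.968 = 1.08032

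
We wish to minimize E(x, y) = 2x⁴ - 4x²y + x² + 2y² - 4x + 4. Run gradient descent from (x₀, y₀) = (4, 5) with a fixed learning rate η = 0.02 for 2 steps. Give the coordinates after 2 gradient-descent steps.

∇E = (8x³ - 8xy + 2x - 4, -4x² + 4y)
Step 1: at (4, 5), ∇E = (356, -44) → (4, 5) − 0.02·(356, -44) = (-3.12, 5.88)
Step 2: at (-3.12, 5.88), ∇E = (-106.445824, -15.4176) → (-3.12, 5.88) − 0.02·(-106.445824, -15.4176) = (-0.99108352, 6.188352)

(-0.99108352, 6.188352)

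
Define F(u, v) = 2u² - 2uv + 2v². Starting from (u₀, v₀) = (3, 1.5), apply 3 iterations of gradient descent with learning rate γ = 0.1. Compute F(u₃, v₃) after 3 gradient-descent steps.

2.668032

∇F = (4u - 2v, -2u + 4v)
(u₁, v₁) = (3, 1.5) − 0.1·(9, 0) = (2.1, 1.5)
(u₂, v₂) = (2.1, 1.5) − 0.1·(5.4, 1.8) = (1.56, 1.32)
(u₃, v₃) = (1.56, 1.32) − 0.1·(3.6, 2.16) = (1.2, 1.104)
F(1.2, 1.104) = 2.668032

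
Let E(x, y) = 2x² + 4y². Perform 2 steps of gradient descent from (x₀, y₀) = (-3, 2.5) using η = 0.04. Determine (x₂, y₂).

(-2.1168, 1.156)

∇E = (4x, 8y)
Step 1: at (-3, 2.5), ∇E = (-12, 20) → (-3, 2.5) − 0.04·(-12, 20) = (-2.52, 1.7)
Step 2: at (-2.52, 1.7), ∇E = (-10.08, 13.6) → (-2.52, 1.7) − 0.04·(-10.08, 13.6) = (-2.1168, 1.156)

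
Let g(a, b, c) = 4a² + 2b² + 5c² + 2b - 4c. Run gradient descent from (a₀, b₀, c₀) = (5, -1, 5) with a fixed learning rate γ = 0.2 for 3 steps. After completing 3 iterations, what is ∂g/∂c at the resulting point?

-46

∇g = (8a, 4b + 2, 10c - 4)
Step 1: at (5, -1, 5), ∇g = (40, -2, 46) → (5, -1, 5) − 0.2·(40, -2, 46) = (-3, -0.6, -4.2)
Step 2: at (-3, -0.6, -4.2), ∇g = (-24, -0.4, -46) → (-3, -0.6, -4.2) − 0.2·(-24, -0.4, -46) = (1.8, -0.52, 5)
Step 3: at (1.8, -0.52, 5), ∇g = (14.4, -0.08, 46) → (1.8, -0.52, 5) − 0.2·(14.4, -0.08, 46) = (-1.08, -0.504, -4.2)
∂g/∂c at (-1.08, -0.504, -4.2) = -46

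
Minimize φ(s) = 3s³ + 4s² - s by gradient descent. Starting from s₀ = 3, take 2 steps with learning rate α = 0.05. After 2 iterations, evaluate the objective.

φ′(s) = 9s² + 8s - 1
Step 1: φ′(3) = 104; s₁ = 3 − 0.05·104 = -2.2
Step 2: φ′(-2.2) = 24.96; s₂ = -2.2 − 0.05·24.96 = -3.448
φ(-3.448) = -71.973938176

-71.973938176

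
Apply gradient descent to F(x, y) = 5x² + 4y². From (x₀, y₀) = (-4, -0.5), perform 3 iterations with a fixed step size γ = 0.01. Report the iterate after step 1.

∇F = (10x, 8y)
(x₁, y₁) = (-4, -0.5) − 0.01·(-40, -4) = (-3.6, -0.46)

(-3.6, -0.46)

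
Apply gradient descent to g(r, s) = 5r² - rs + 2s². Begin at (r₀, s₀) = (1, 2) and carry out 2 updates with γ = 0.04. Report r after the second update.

∇g = (10r - s, -r + 4s)
(r₁, s₁) = (1, 2) − 0.04·(8, 7) = (0.68, 1.72)
(r₂, s₂) = (0.68, 1.72) − 0.04·(5.08, 6.2) = (0.4768, 1.472)
r = 0.4768

0.4768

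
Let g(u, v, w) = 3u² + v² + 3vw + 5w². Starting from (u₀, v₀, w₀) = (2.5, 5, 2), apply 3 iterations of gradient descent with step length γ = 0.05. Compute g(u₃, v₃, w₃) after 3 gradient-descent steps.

∇g = (6u, 2v + 3w, 3v + 10w)
Step 1: at (2.5, 5, 2), ∇g = (15, 16, 35) → (2.5, 5, 2) − 0.05·(15, 16, 35) = (1.75, 4.2, 0.25)
Step 2: at (1.75, 4.2, 0.25), ∇g = (10.5, 9.15, 15.1) → (1.75, 4.2, 0.25) − 0.05·(10.5, 9.15, 15.1) = (1.225, 3.7425, -0.505)
Step 3: at (1.225, 3.7425, -0.505), ∇g = (7.35, 5.97, 6.1775) → (1.225, 3.7425, -0.505) − 0.05·(7.35, 5.97, 6.1775) = (0.8575, 3.444, -0.813875)
g(0.8575, 3.444, -0.813875) = 8.970060828125

8.970060828125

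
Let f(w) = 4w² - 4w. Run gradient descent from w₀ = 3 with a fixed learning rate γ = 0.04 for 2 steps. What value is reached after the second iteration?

f′(w) = 8w - 4
w₁ = 3 − 0.04·20 = 2.2
w₂ = 2.2 − 0.04·13.6 = 1.656

1.656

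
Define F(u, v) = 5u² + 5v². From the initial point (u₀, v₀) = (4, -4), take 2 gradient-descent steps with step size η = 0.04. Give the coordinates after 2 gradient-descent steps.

(1.44, -1.44)

∇F = (10u, 10v)
Step 1: at (4, -4), ∇F = (40, -40) → (4, -4) − 0.04·(40, -40) = (2.4, -2.4)
Step 2: at (2.4, -2.4), ∇F = (24, -24) → (2.4, -2.4) − 0.04·(24, -24) = (1.44, -1.44)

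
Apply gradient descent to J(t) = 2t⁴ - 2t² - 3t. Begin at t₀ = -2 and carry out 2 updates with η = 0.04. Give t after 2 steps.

0.52267008

J′(t) = 8t³ - 4t - 3
t₁ = -2 − 0.04·(-59) = 0.36
t₂ = 0.36 − 0.04·(-4.066752) = 0.52267008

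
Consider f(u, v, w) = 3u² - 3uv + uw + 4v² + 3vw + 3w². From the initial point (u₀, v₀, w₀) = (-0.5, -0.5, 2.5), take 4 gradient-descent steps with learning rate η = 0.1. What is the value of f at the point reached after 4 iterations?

∇f = (6u - 3v + w, -3u + 8v + 3w, u + 3v + 6w)
Step 1: at (-0.5, -0.5, 2.5), ∇f = (1, 5, 13) → (-0.5, -0.5, 2.5) − 0.1·(1, 5, 13) = (-0.6, -1, 1.2)
Step 2: at (-0.6, -1, 1.2), ∇f = (0.6, -2.6, 3.6) → (-0.6, -1, 1.2) − 0.1·(0.6, -2.6, 3.6) = (-0.66, -0.74, 0.84)
Step 3: at (-0.66, -0.74, 0.84), ∇f = (-0.9, -1.42, 2.16) → (-0.66, -0.74, 0.84) − 0.1·(-0.9, -1.42, 2.16) = (-0.57, -0.598, 0.624)
Step 4: at (-0.57, -0.598, 0.624), ∇f = (-1.002, -1.202, 1.38) → (-0.57, -0.598, 0.624) − 0.1·(-1.002, -1.202, 1.38) = (-0.4698, -0.4778, 0.486)
f(-0.4698, -0.4778, 0.486) = 0.68552896

0.68552896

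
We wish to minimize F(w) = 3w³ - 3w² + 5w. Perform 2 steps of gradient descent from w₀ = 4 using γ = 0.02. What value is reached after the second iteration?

F′(w) = 9w² - 6w + 5
w₁ = 4 − 0.02·125 = 1.5
w₂ = 1.5 − 0.02·16.25 = 1.175

1.175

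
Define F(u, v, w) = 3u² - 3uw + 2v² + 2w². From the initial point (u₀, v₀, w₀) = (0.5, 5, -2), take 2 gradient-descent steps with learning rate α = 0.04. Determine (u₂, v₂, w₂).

∇F = (6u - 3w, 4v, -3u + 4w)
Step 1: at (0.5, 5, -2), ∇F = (9, 20, -9.5) → (0.5, 5, -2) − 0.04·(9, 20, -9.5) = (0.14, 4.2, -1.62)
Step 2: at (0.14, 4.2, -1.62), ∇F = (5.7, 16.8, -6.9) → (0.14, 4.2, -1.62) − 0.04·(5.7, 16.8, -6.9) = (-0.088, 3.528, -1.344)

(-0.088, 3.528, -1.344)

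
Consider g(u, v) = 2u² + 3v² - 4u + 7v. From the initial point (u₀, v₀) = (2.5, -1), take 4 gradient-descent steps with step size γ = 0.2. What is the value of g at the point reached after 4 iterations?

-6.0833216

∇g = (4u - 4, 6v + 7)
(u₁, v₁) = (2.5, -1) − 0.2·(6, 1) = (1.3, -1.2)
(u₂, v₂) = (1.3, -1.2) − 0.2·(1.2, -0.2) = (1.06, -1.16)
(u₃, v₃) = (1.06, -1.16) − 0.2·(0.24, 0.04) = (1.012, -1.168)
(u₄, v₄) = (1.012, -1.168) − 0.2·(0.048, -0.008) = (1.0024, -1.1664)
g(1.0024, -1.1664) = -6.0833216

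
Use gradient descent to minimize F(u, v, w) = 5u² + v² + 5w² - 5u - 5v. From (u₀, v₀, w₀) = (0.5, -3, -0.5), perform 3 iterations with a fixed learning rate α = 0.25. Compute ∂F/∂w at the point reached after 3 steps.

16.875

∇F = (10u - 5, 2v - 5, 10w)
(u₁, v₁, w₁) = (0.5, -3, -0.5) − 0.25·(0, -11, -5) = (0.5, -0.25, 0.75)
(u₂, v₂, w₂) = (0.5, -0.25, 0.75) − 0.25·(0, -5.5, 7.5) = (0.5, 1.125, -1.125)
(u₃, v₃, w₃) = (0.5, 1.125, -1.125) − 0.25·(0, -2.75, -11.25) = (0.5, 1.8125, 1.6875)
∂F/∂w at (0.5, 1.8125, 1.6875) = 16.875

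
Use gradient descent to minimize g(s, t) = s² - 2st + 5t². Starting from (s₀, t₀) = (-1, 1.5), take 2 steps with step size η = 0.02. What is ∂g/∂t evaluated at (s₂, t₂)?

10.5552

∇g = (2s - 2t, -2s + 10t)
(s₁, t₁) = (-1, 1.5) − 0.02·(-5, 17) = (-0.9, 1.16)
(s₂, t₂) = (-0.9, 1.16) − 0.02·(-4.12, 13.4) = (-0.8176, 0.892)
∂g/∂t at (-0.8176, 0.892) = 10.5552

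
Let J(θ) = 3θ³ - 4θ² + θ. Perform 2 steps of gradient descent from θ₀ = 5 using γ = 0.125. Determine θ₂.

J′(θ) = 9θ² - 8θ + 1
Step 1: J′(5) = 186; θ₁ = 5 − 0.125·186 = -18.25
Step 2: J′(-18.25) = 3144.5625; θ₂ = -18.25 − 0.125·3144.5625 = -411.3203125

-411.3203125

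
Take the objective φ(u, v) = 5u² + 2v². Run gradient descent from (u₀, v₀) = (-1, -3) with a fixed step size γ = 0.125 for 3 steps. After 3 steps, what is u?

0.015625

∇φ = (10u, 4v)
(u₁, v₁) = (-1, -3) − 0.125·(-10, -12) = (0.25, -1.5)
(u₂, v₂) = (0.25, -1.5) − 0.125·(2.5, -6) = (-0.0625, -0.75)
(u₃, v₃) = (-0.0625, -0.75) − 0.125·(-0.625, -3) = (0.015625, -0.375)
u = 0.015625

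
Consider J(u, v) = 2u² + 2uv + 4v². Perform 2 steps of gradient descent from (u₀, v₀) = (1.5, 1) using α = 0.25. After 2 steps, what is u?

0.875

∇J = (4u + 2v, 2u + 8v)
(u₁, v₁) = (1.5, 1) − 0.25·(8, 11) = (-0.5, -1.75)
(u₂, v₂) = (-0.5, -1.75) − 0.25·(-5.5, -15) = (0.875, 2)
u = 0.875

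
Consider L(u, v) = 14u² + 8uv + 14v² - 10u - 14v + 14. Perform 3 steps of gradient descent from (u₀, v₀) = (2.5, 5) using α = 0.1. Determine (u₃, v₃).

(-58.668, -60.768)

∇L = (28u + 8v - 10, 8u + 28v - 14)
(u₁, v₁) = (2.5, 5) − 0.1·(100, 146) = (-7.5, -9.6)
(u₂, v₂) = (-7.5, -9.6) − 0.1·(-296.8, -342.8) = (22.18, 24.68)
(u₃, v₃) = (22.18, 24.68) − 0.1·(808.48, 854.48) = (-58.668, -60.768)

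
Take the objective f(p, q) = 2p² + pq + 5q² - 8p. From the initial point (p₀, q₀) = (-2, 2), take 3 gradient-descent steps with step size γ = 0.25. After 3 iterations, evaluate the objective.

150.33203125

∇f = (4p + q - 8, p + 10q)
(p₁, q₁) = (-2, 2) − 0.25·(-14, 18) = (1.5, -2.5)
(p₂, q₂) = (1.5, -2.5) − 0.25·(-4.5, -23.5) = (2.625, 3.375)
(p₃, q₃) = (2.625, 3.375) − 0.25·(5.875, 36.375) = (1.15625, -5.71875)
f(1.15625, -5.71875) = 150.33203125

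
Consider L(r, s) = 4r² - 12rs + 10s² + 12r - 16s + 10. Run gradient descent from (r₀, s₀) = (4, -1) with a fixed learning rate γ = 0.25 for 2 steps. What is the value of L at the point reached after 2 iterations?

∇L = (8r - 12s + 12, -12r + 20s - 16)
Step 1: at (4, -1), ∇L = (56, -84) → (4, -1) − 0.25·(56, -84) = (-10, 20)
Step 2: at (-10, 20), ∇L = (-308, 504) → (-10, 20) − 0.25·(-308, 504) = (67, -106)
L(67, -106) = 218050

218050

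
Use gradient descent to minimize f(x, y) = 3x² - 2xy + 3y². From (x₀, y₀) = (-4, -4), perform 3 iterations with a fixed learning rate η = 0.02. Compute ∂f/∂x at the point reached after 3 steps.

∇f = (6x - 2y, -2x + 6y)
Step 1: at (-4, -4), ∇f = (-16, -16) → (-4, -4) − 0.02·(-16, -16) = (-3.68, -3.68)
Step 2: at (-3.68, -3.68), ∇f = (-14.72, -14.72) → (-3.68, -3.68) − 0.02·(-14.72, -14.72) = (-3.3856, -3.3856)
Step 3: at (-3.3856, -3.3856), ∇f = (-13.5424, -13.5424) → (-3.3856, -3.3856) − 0.02·(-13.5424, -13.5424) = (-3.114752, -3.114752)
∂f/∂x at (-3.114752, -3.114752) = -12.459008

-12.459008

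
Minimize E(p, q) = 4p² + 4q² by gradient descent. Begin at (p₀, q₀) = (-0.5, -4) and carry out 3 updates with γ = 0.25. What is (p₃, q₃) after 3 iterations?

(0.5, 4)

∇E = (8p, 8q)
Step 1: at (-0.5, -4), ∇E = (-4, -32) → (-0.5, -4) − 0.25·(-4, -32) = (0.5, 4)
Step 2: at (0.5, 4), ∇E = (4, 32) → (0.5, 4) − 0.25·(4, 32) = (-0.5, -4)
Step 3: at (-0.5, -4), ∇E = (-4, -32) → (-0.5, -4) − 0.25·(-4, -32) = (0.5, 4)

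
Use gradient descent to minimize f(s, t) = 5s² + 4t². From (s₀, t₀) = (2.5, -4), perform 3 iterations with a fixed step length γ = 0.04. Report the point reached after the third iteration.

(0.54, -1.257728)

∇f = (10s, 8t)
Step 1: at (2.5, -4), ∇f = (25, -32) → (2.5, -4) − 0.04·(25, -32) = (1.5, -2.72)
Step 2: at (1.5, -2.72), ∇f = (15, -21.76) → (1.5, -2.72) − 0.04·(15, -21.76) = (0.9, -1.8496)
Step 3: at (0.9, -1.8496), ∇f = (9, -14.7968) → (0.9, -1.8496) − 0.04·(9, -14.7968) = (0.54, -1.257728)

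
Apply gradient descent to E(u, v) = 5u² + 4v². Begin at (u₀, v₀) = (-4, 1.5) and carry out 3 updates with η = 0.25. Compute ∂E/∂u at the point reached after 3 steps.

∇E = (10u, 8v)
Step 1: at (-4, 1.5), ∇E = (-40, 12) → (-4, 1.5) − 0.25·(-40, 12) = (6, -1.5)
Step 2: at (6, -1.5), ∇E = (60, -12) → (6, -1.5) − 0.25·(60, -12) = (-9, 1.5)
Step 3: at (-9, 1.5), ∇E = (-90, 12) → (-9, 1.5) − 0.25·(-90, 12) = (13.5, -1.5)
∂E/∂u at (13.5, -1.5) = 135

135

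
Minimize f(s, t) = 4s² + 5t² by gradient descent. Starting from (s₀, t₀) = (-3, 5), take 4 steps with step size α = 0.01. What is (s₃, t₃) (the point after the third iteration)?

(-2.336064, 3.645)

∇f = (8s, 10t)
(s₁, t₁) = (-3, 5) − 0.01·(-24, 50) = (-2.76, 4.5)
(s₂, t₂) = (-2.76, 4.5) − 0.01·(-22.08, 45) = (-2.5392, 4.05)
(s₃, t₃) = (-2.5392, 4.05) − 0.01·(-20.3136, 40.5) = (-2.336064, 3.645)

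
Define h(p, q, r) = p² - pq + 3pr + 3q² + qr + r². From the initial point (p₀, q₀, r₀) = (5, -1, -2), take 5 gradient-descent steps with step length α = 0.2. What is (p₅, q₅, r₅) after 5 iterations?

(10.0864, 2.77504, -10.0864)

∇h = (2p - q + 3r, -p + 6q + r, 3p + q + 2r)
(p₁, q₁, r₁) = (5, -1, -2) − 0.2·(5, -13, 10) = (4, 1.6, -4)
(p₂, q₂, r₂) = (4, 1.6, -4) − 0.2·(-5.6, 1.6, 5.6) = (5.12, 1.28, -5.12)
(p₃, q₃, r₃) = (5.12, 1.28, -5.12) − 0.2·(-6.4, -2.56, 6.4) = (6.4, 1.792, -6.4)
(p₄, q₄, r₄) = (6.4, 1.792, -6.4) − 0.2·(-8.192, -2.048, 8.192) = (8.0384, 2.2016, -8.0384)
(p₅, q₅, r₅) = (8.0384, 2.2016, -8.0384) − 0.2·(-10.24, -2.8672, 10.24) = (10.0864, 2.77504, -10.0864)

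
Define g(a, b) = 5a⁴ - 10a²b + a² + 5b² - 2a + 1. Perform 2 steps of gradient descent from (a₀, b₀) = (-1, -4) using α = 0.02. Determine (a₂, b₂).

(-0.7230848, -2.16672)

∇g = (20a³ - 20ab + 2a - 2, -10a² + 10b)
Step 1: at (-1, -4), ∇g = (-104, -50) → (-1, -4) − 0.02·(-104, -50) = (1.08, -3)
Step 2: at (1.08, -3), ∇g = (90.15424, -41.664) → (1.08, -3) − 0.02·(90.15424, -41.664) = (-0.7230848, -2.16672)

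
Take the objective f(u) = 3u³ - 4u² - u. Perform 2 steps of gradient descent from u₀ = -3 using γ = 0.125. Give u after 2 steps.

f′(u) = 9u² - 8u - 1
Step 1: f′(-3) = 104; u₁ = -3 − 0.125·104 = -16
Step 2: f′(-16) = 2431; u₂ = -16 − 0.125·2431 = -319.875

-319.875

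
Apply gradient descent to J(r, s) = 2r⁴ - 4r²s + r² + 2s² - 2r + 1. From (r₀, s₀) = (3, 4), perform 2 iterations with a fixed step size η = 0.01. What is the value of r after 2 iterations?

∇J = (8r³ - 8rs + 2r - 2, -4r² + 4s)
Step 1: at (3, 4), ∇J = (124, -20) → (3, 4) − 0.01·(124, -20) = (1.76, 4.2)
Step 2: at (1.76, 4.2), ∇J = (-14.001792, 4.4096) → (1.76, 4.2) − 0.01·(-14.001792, 4.4096) = (1.90001792, 4.155904)
r = 1.90001792

1.90001792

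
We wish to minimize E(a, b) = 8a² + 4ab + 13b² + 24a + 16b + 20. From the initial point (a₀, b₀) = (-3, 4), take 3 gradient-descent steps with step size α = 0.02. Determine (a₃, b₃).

(-2.282944, 0.264064)

∇E = (16a + 4b + 24, 4a + 26b + 16)
(a₁, b₁) = (-3, 4) − 0.02·(-8, 108) = (-2.84, 1.84)
(a₂, b₂) = (-2.84, 1.84) − 0.02·(-14.08, 52.48) = (-2.5584, 0.7904)
(a₃, b₃) = (-2.5584, 0.7904) − 0.02·(-13.7728, 26.3168) = (-2.282944, 0.264064)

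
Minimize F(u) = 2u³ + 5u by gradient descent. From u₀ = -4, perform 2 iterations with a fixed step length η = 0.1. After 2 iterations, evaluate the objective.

F′(u) = 6u² + 5
u₁ = -4 − 0.1·101 = -14.1
u₂ = -14.1 − 0.1·1197.86 = -133.886
F(-133.886) = -4800605.971820912

-4800605.971820912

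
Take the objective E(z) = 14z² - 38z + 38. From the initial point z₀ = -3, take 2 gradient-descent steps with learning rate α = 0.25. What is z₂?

-155.5

E′(z) = 28z - 38
Step 1: E′(-3) = -122; z₁ = -3 − 0.25·(-122) = 27.5
Step 2: E′(27.5) = 732; z₂ = 27.5 − 0.25·732 = -155.5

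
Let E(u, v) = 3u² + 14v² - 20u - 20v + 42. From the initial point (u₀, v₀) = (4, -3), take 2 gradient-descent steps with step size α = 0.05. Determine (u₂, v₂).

(3.66, 0.12)

∇E = (6u - 20, 28v - 20)
Step 1: at (4, -3), ∇E = (4, -104) → (4, -3) − 0.05·(4, -104) = (3.8, 2.2)
Step 2: at (3.8, 2.2), ∇E = (2.8, 41.6) → (3.8, 2.2) − 0.05·(2.8, 41.6) = (3.66, 0.12)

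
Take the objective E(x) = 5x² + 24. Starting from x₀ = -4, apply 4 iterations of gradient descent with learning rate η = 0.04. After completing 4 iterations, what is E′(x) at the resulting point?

-5.184

E′(x) = 10x
Step 1: E′(-4) = -40; x₁ = -4 − 0.04·(-40) = -2.4
Step 2: E′(-2.4) = -24; x₂ = -2.4 − 0.04·(-24) = -1.44
Step 3: E′(-1.44) = -14.4; x₃ = -1.44 − 0.04·(-14.4) = -0.864
Step 4: E′(-0.864) = -8.64; x₄ = -0.864 − 0.04·(-8.64) = -0.5184
E′(x) at (-0.5184) = -5.184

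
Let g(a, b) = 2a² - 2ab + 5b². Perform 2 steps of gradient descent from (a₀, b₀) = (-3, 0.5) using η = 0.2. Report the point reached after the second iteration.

(-0.76, 1.54)

∇g = (4a - 2b, -2a + 10b)
Step 1: at (-3, 0.5), ∇g = (-13, 11) → (-3, 0.5) − 0.2·(-13, 11) = (-0.4, -1.7)
Step 2: at (-0.4, -1.7), ∇g = (1.8, -16.2) → (-0.4, -1.7) − 0.2·(1.8, -16.2) = (-0.76, 1.54)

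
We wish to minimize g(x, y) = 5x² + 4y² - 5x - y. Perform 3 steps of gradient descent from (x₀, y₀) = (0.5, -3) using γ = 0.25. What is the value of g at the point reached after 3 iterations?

37.75

∇g = (10x - 5, 8y - 1)
(x₁, y₁) = (0.5, -3) − 0.25·(0, -25) = (0.5, 3.25)
(x₂, y₂) = (0.5, 3.25) − 0.25·(0, 25) = (0.5, -3)
(x₃, y₃) = (0.5, -3) − 0.25·(0, -25) = (0.5, 3.25)
g(0.5, 3.25) = 37.75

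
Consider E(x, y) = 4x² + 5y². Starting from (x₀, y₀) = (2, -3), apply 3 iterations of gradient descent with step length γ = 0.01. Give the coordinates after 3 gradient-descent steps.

∇E = (8x, 10y)
(x₁, y₁) = (2, -3) − 0.01·(16, -30) = (1.84, -2.7)
(x₂, y₂) = (1.84, -2.7) − 0.01·(14.72, -27) = (1.6928, -2.43)
(x₃, y₃) = (1.6928, -2.43) − 0.01·(13.5424, -24.3) = (1.557376, -2.187)

(1.557376, -2.187)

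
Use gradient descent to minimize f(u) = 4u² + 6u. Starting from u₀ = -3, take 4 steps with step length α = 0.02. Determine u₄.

f′(u) = 8u + 6
Step 1: f′(-3) = -18; u₁ = -3 − 0.02·(-18) = -2.64
Step 2: f′(-2.64) = -15.12; u₂ = -2.64 − 0.02·(-15.12) = -2.3376
Step 3: f′(-2.3376) = -12.7008; u₃ = -2.3376 − 0.02·(-12.7008) = -2.083584
Step 4: f′(-2.083584) = -10.668672; u₄ = -2.083584 − 0.02·(-10.668672) = -1.87021056

-1.87021056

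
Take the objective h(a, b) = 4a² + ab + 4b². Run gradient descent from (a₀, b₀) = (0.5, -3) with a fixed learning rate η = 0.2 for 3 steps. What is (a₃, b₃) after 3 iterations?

(0.528, 0.752)

∇h = (8a + b, a + 8b)
(a₁, b₁) = (0.5, -3) − 0.2·(1, -23.5) = (0.3, 1.7)
(a₂, b₂) = (0.3, 1.7) − 0.2·(4.1, 13.9) = (-0.52, -1.08)
(a₃, b₃) = (-0.52, -1.08) − 0.2·(-5.24, -9.16) = (0.528, 0.752)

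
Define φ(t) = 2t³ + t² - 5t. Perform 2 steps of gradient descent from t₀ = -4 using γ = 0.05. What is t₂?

-27.01175

φ′(t) = 6t² + 2t - 5
Step 1: φ′(-4) = 83; t₁ = -4 − 0.05·83 = -8.15
Step 2: φ′(-8.15) = 377.235; t₂ = -8.15 − 0.05·377.235 = -27.01175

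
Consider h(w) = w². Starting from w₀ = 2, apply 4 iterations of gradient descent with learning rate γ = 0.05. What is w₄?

1.3122

h′(w) = 2w
w₁ = 2 − 0.05·4 = 1.8
w₂ = 1.8 − 0.05·3.6 = 1.62
w₃ = 1.62 − 0.05·3.24 = 1.458
w₄ = 1.458 − 0.05·2.916 = 1.3122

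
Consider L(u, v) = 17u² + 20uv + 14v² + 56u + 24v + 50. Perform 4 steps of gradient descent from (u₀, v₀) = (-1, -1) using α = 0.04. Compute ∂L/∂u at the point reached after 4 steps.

-11.64410368

∇L = (34u + 20v + 56, 20u + 28v + 24)
(u₁, v₁) = (-1, -1) − 0.04·(2, -24) = (-1.08, -0.04)
(u₂, v₂) = (-1.08, -0.04) − 0.04·(18.48, 1.28) = (-1.8192, -0.0912)
(u₃, v₃) = (-1.8192, -0.0912) − 0.04·(-7.6768, -14.9376) = (-1.512128, 0.506304)
(u₄, v₄) = (-1.512128, 0.506304) − 0.04·(14.713728, 7.933952) = (-2.10067712, 0.18894592)
∂L/∂u at (-2.10067712, 0.18894592) = -11.64410368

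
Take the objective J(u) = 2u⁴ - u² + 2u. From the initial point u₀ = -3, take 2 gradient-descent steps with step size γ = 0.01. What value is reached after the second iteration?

J′(u) = 8u³ - 2u + 2
Step 1: J′(-3) = -208; u₁ = -3 − 0.01·(-208) = -0.92
Step 2: J′(-0.92) = -2.389504; u₂ = -0.92 − 0.01·(-2.389504) = -0.89610496

-0.89610496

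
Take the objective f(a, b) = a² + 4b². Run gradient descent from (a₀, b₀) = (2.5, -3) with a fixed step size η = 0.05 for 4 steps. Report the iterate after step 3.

∇f = (2a, 8b)
(a₁, b₁) = (2.5, -3) − 0.05·(5, -24) = (2.25, -1.8)
(a₂, b₂) = (2.25, -1.8) − 0.05·(4.5, -14.4) = (2.025, -1.08)
(a₃, b₃) = (2.025, -1.08) − 0.05·(4.05, -8.64) = (1.8225, -0.648)

(1.8225, -0.648)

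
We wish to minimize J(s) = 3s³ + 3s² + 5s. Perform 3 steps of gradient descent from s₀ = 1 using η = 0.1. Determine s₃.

J′(s) = 9s² + 6s + 5
s₁ = 1 − 0.1·20 = -1
s₂ = -1 − 0.1·8 = -1.8
s₃ = -1.8 − 0.1·23.36 = -4.136

-4.136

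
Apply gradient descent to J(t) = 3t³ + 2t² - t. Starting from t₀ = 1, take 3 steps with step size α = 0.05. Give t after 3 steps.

0.2484382

J′(t) = 9t² + 4t - 1
Step 1: J′(1) = 12; t₁ = 1 − 0.05·12 = 0.4
Step 2: J′(0.4) = 2.04; t₂ = 0.4 − 0.05·2.04 = 0.298
Step 3: J′(0.298) = 0.991236; t₃ = 0.298 − 0.05·0.991236 = 0.2484382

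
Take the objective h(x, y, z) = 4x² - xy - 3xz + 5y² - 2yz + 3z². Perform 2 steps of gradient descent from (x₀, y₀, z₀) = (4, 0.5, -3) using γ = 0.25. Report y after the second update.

∇h = (8x - y - 3z, -x + 10y - 2z, -3x - 2y + 6z)
Step 1: at (4, 0.5, -3), ∇h = (40.5, 7, -31) → (4, 0.5, -3) − 0.25·(40.5, 7, -31) = (-6.125, -1.25, 4.75)
Step 2: at (-6.125, -1.25, 4.75), ∇h = (-62, -15.875, 49.375) → (-6.125, -1.25, 4.75) − 0.25·(-62, -15.875, 49.375) = (9.375, 2.71875, -7.59375)
y = 2.71875

2.71875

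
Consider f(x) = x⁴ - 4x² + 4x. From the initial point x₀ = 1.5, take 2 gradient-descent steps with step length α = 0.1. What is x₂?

f′(x) = 4x³ - 8x + 4
x₁ = 1.5 − 0.1·5.5 = 0.95
x₂ = 0.95 − 0.1·(-0.1705) = 0.96705

0.96705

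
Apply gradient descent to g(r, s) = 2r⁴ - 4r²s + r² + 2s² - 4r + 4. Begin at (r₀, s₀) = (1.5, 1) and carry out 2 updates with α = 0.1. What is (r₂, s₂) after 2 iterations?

(0.5992, 0.904)

∇g = (8r³ - 8rs + 2r - 4, -4r² + 4s)
Step 1: at (1.5, 1), ∇g = (14, -5) → (1.5, 1) − 0.1·(14, -5) = (0.1, 1.5)
Step 2: at (0.1, 1.5), ∇g = (-4.992, 5.96) → (0.1, 1.5) − 0.1·(-4.992, 5.96) = (0.5992, 0.904)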